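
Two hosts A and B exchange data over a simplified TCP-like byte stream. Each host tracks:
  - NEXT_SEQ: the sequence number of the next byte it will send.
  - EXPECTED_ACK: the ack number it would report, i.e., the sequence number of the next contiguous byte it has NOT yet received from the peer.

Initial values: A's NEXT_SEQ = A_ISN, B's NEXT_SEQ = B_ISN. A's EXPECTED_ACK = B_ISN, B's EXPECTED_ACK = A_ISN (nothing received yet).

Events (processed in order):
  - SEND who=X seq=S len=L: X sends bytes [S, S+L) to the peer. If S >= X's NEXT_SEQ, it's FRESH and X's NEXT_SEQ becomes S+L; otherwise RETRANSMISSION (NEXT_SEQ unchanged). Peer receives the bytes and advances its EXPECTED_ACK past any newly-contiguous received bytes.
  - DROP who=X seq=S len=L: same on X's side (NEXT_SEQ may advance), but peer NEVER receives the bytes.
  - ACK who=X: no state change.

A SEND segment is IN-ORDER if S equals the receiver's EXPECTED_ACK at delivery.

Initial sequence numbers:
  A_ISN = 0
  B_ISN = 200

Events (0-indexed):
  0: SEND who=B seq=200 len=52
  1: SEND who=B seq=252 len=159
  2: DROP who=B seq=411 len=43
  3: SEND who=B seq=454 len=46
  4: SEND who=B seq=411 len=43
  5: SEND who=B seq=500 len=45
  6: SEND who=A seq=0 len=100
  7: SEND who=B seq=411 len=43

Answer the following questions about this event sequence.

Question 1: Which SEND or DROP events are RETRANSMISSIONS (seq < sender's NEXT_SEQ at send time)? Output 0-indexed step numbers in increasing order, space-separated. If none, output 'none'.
Step 0: SEND seq=200 -> fresh
Step 1: SEND seq=252 -> fresh
Step 2: DROP seq=411 -> fresh
Step 3: SEND seq=454 -> fresh
Step 4: SEND seq=411 -> retransmit
Step 5: SEND seq=500 -> fresh
Step 6: SEND seq=0 -> fresh
Step 7: SEND seq=411 -> retransmit

Answer: 4 7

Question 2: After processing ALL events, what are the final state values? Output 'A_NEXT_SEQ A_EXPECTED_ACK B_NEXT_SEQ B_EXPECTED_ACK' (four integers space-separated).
After event 0: A_seq=0 A_ack=252 B_seq=252 B_ack=0
After event 1: A_seq=0 A_ack=411 B_seq=411 B_ack=0
After event 2: A_seq=0 A_ack=411 B_seq=454 B_ack=0
After event 3: A_seq=0 A_ack=411 B_seq=500 B_ack=0
After event 4: A_seq=0 A_ack=500 B_seq=500 B_ack=0
After event 5: A_seq=0 A_ack=545 B_seq=545 B_ack=0
After event 6: A_seq=100 A_ack=545 B_seq=545 B_ack=100
After event 7: A_seq=100 A_ack=545 B_seq=545 B_ack=100

Answer: 100 545 545 100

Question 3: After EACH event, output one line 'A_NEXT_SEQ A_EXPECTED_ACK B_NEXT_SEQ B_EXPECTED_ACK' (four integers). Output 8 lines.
0 252 252 0
0 411 411 0
0 411 454 0
0 411 500 0
0 500 500 0
0 545 545 0
100 545 545 100
100 545 545 100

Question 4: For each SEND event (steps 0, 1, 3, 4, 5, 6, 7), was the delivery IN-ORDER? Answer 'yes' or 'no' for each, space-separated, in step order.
Answer: yes yes no yes yes yes no

Derivation:
Step 0: SEND seq=200 -> in-order
Step 1: SEND seq=252 -> in-order
Step 3: SEND seq=454 -> out-of-order
Step 4: SEND seq=411 -> in-order
Step 5: SEND seq=500 -> in-order
Step 6: SEND seq=0 -> in-order
Step 7: SEND seq=411 -> out-of-order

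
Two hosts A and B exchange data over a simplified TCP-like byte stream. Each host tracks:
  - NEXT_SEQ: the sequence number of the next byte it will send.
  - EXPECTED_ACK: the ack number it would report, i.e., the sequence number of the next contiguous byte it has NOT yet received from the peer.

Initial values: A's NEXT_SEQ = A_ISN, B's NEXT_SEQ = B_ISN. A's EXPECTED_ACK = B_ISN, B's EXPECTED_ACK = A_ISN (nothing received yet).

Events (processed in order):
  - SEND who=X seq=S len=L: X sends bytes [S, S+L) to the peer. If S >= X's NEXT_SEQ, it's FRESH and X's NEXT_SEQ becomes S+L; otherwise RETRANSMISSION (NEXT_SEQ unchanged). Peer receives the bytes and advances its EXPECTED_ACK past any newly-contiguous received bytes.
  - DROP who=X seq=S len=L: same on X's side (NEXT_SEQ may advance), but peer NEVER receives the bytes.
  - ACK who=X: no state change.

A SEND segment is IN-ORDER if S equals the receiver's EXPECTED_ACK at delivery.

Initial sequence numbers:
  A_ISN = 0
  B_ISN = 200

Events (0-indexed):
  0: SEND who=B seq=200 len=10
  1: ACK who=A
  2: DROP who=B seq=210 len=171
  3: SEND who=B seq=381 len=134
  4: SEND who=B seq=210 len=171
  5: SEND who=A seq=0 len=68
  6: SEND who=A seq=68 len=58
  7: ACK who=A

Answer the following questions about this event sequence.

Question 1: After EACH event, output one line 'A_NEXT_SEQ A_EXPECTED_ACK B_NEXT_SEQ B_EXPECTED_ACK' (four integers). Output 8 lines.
0 210 210 0
0 210 210 0
0 210 381 0
0 210 515 0
0 515 515 0
68 515 515 68
126 515 515 126
126 515 515 126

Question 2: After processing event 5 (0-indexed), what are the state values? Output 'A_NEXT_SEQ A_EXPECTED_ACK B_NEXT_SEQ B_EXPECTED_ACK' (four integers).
After event 0: A_seq=0 A_ack=210 B_seq=210 B_ack=0
After event 1: A_seq=0 A_ack=210 B_seq=210 B_ack=0
After event 2: A_seq=0 A_ack=210 B_seq=381 B_ack=0
After event 3: A_seq=0 A_ack=210 B_seq=515 B_ack=0
After event 4: A_seq=0 A_ack=515 B_seq=515 B_ack=0
After event 5: A_seq=68 A_ack=515 B_seq=515 B_ack=68

68 515 515 68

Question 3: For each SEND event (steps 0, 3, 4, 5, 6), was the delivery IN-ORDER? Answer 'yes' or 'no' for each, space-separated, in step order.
Answer: yes no yes yes yes

Derivation:
Step 0: SEND seq=200 -> in-order
Step 3: SEND seq=381 -> out-of-order
Step 4: SEND seq=210 -> in-order
Step 5: SEND seq=0 -> in-order
Step 6: SEND seq=68 -> in-order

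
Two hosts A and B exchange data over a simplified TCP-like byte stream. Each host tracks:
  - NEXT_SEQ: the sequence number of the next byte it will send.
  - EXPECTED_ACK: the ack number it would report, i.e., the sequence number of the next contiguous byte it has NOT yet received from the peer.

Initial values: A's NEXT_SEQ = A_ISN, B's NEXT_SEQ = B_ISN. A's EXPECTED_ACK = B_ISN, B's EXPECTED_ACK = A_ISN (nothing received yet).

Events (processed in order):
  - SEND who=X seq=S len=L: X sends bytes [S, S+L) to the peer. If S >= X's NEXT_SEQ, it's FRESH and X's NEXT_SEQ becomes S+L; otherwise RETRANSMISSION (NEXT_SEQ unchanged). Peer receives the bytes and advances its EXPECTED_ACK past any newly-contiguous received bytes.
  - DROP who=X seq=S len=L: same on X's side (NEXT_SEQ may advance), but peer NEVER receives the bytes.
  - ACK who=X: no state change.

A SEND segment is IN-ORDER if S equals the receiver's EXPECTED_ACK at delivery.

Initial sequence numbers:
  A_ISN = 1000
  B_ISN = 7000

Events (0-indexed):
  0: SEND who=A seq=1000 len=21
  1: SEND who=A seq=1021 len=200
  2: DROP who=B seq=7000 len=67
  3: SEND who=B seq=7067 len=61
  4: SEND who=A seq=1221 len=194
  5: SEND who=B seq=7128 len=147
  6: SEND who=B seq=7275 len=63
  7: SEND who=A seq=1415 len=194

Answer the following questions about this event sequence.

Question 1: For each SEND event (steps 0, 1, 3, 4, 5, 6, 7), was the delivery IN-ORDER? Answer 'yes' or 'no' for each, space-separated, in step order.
Answer: yes yes no yes no no yes

Derivation:
Step 0: SEND seq=1000 -> in-order
Step 1: SEND seq=1021 -> in-order
Step 3: SEND seq=7067 -> out-of-order
Step 4: SEND seq=1221 -> in-order
Step 5: SEND seq=7128 -> out-of-order
Step 6: SEND seq=7275 -> out-of-order
Step 7: SEND seq=1415 -> in-order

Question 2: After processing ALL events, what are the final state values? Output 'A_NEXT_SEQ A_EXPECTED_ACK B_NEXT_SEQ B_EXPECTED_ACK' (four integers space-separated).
Answer: 1609 7000 7338 1609

Derivation:
After event 0: A_seq=1021 A_ack=7000 B_seq=7000 B_ack=1021
After event 1: A_seq=1221 A_ack=7000 B_seq=7000 B_ack=1221
After event 2: A_seq=1221 A_ack=7000 B_seq=7067 B_ack=1221
After event 3: A_seq=1221 A_ack=7000 B_seq=7128 B_ack=1221
After event 4: A_seq=1415 A_ack=7000 B_seq=7128 B_ack=1415
After event 5: A_seq=1415 A_ack=7000 B_seq=7275 B_ack=1415
After event 6: A_seq=1415 A_ack=7000 B_seq=7338 B_ack=1415
After event 7: A_seq=1609 A_ack=7000 B_seq=7338 B_ack=1609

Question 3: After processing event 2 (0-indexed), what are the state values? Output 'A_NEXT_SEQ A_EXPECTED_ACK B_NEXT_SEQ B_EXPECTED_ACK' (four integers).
After event 0: A_seq=1021 A_ack=7000 B_seq=7000 B_ack=1021
After event 1: A_seq=1221 A_ack=7000 B_seq=7000 B_ack=1221
After event 2: A_seq=1221 A_ack=7000 B_seq=7067 B_ack=1221

1221 7000 7067 1221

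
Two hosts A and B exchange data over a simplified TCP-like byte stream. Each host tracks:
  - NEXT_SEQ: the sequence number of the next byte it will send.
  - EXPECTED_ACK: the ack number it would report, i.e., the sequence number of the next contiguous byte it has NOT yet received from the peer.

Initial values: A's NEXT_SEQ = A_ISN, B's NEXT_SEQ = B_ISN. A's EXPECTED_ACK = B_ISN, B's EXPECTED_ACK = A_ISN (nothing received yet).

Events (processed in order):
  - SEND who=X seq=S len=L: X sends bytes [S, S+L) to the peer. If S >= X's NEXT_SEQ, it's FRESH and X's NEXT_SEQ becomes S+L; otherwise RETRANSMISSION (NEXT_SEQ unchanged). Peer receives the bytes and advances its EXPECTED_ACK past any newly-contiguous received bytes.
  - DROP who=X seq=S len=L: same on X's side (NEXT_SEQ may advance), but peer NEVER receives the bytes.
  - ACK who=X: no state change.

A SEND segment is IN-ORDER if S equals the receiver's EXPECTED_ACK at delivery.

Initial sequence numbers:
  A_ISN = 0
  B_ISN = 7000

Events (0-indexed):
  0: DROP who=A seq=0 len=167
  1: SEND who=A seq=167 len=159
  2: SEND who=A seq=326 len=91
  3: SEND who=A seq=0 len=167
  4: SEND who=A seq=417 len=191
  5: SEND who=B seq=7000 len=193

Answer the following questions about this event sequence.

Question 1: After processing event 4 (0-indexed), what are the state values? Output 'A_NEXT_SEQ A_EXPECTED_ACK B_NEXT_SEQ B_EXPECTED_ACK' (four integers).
After event 0: A_seq=167 A_ack=7000 B_seq=7000 B_ack=0
After event 1: A_seq=326 A_ack=7000 B_seq=7000 B_ack=0
After event 2: A_seq=417 A_ack=7000 B_seq=7000 B_ack=0
After event 3: A_seq=417 A_ack=7000 B_seq=7000 B_ack=417
After event 4: A_seq=608 A_ack=7000 B_seq=7000 B_ack=608

608 7000 7000 608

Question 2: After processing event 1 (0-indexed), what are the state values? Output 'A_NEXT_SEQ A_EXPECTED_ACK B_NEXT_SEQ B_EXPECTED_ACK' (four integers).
After event 0: A_seq=167 A_ack=7000 B_seq=7000 B_ack=0
After event 1: A_seq=326 A_ack=7000 B_seq=7000 B_ack=0

326 7000 7000 0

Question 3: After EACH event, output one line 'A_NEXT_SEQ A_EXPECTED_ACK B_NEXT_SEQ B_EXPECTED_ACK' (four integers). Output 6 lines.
167 7000 7000 0
326 7000 7000 0
417 7000 7000 0
417 7000 7000 417
608 7000 7000 608
608 7193 7193 608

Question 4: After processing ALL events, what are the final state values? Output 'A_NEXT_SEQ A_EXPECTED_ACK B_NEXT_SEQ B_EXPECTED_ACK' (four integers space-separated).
Answer: 608 7193 7193 608

Derivation:
After event 0: A_seq=167 A_ack=7000 B_seq=7000 B_ack=0
After event 1: A_seq=326 A_ack=7000 B_seq=7000 B_ack=0
After event 2: A_seq=417 A_ack=7000 B_seq=7000 B_ack=0
After event 3: A_seq=417 A_ack=7000 B_seq=7000 B_ack=417
After event 4: A_seq=608 A_ack=7000 B_seq=7000 B_ack=608
After event 5: A_seq=608 A_ack=7193 B_seq=7193 B_ack=608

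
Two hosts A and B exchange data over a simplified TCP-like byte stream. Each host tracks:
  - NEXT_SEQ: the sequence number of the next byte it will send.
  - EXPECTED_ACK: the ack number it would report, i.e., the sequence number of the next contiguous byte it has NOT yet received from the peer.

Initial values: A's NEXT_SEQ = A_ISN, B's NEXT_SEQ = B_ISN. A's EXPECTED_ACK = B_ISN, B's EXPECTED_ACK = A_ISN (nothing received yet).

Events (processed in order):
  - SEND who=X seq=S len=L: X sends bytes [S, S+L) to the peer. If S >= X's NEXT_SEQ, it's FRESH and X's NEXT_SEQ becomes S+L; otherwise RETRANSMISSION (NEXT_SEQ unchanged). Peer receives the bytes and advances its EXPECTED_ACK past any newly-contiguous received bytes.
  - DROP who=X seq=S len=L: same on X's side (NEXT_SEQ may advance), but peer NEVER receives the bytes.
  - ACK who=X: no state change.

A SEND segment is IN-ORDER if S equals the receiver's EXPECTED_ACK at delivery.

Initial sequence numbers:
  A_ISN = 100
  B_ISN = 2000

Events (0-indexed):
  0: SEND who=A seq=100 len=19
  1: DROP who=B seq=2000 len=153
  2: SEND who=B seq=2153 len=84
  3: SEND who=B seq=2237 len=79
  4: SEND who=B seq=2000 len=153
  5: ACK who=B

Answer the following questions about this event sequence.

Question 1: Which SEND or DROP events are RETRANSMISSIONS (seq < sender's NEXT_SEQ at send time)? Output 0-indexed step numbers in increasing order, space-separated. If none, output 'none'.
Step 0: SEND seq=100 -> fresh
Step 1: DROP seq=2000 -> fresh
Step 2: SEND seq=2153 -> fresh
Step 3: SEND seq=2237 -> fresh
Step 4: SEND seq=2000 -> retransmit

Answer: 4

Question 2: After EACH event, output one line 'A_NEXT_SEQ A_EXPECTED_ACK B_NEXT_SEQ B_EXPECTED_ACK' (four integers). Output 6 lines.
119 2000 2000 119
119 2000 2153 119
119 2000 2237 119
119 2000 2316 119
119 2316 2316 119
119 2316 2316 119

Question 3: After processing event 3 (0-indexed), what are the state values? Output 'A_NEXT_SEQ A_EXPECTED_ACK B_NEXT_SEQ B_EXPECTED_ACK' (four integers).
After event 0: A_seq=119 A_ack=2000 B_seq=2000 B_ack=119
After event 1: A_seq=119 A_ack=2000 B_seq=2153 B_ack=119
After event 2: A_seq=119 A_ack=2000 B_seq=2237 B_ack=119
After event 3: A_seq=119 A_ack=2000 B_seq=2316 B_ack=119

119 2000 2316 119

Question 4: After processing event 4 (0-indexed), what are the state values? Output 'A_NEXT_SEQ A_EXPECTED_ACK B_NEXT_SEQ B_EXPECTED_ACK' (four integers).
After event 0: A_seq=119 A_ack=2000 B_seq=2000 B_ack=119
After event 1: A_seq=119 A_ack=2000 B_seq=2153 B_ack=119
After event 2: A_seq=119 A_ack=2000 B_seq=2237 B_ack=119
After event 3: A_seq=119 A_ack=2000 B_seq=2316 B_ack=119
After event 4: A_seq=119 A_ack=2316 B_seq=2316 B_ack=119

119 2316 2316 119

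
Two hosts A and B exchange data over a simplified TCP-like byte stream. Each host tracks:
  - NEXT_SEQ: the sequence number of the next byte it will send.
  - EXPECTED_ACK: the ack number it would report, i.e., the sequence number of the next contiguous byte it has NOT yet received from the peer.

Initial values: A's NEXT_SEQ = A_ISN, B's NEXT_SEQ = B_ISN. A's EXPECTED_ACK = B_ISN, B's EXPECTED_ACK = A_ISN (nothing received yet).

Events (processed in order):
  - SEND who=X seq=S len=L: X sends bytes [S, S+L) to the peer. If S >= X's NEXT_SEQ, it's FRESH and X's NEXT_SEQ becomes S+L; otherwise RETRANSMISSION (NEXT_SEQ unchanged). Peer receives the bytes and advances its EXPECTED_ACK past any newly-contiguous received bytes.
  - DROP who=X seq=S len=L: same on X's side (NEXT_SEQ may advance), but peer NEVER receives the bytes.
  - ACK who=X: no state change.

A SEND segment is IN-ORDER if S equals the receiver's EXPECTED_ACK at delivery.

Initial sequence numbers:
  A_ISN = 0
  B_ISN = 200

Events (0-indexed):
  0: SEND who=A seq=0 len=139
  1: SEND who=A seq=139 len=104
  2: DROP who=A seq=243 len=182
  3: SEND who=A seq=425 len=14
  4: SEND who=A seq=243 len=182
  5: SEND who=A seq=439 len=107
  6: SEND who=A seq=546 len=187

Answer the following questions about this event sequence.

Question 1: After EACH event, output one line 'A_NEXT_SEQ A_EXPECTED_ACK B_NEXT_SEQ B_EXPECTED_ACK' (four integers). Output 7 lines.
139 200 200 139
243 200 200 243
425 200 200 243
439 200 200 243
439 200 200 439
546 200 200 546
733 200 200 733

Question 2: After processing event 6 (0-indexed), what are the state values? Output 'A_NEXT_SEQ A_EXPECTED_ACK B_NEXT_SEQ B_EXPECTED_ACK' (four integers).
After event 0: A_seq=139 A_ack=200 B_seq=200 B_ack=139
After event 1: A_seq=243 A_ack=200 B_seq=200 B_ack=243
After event 2: A_seq=425 A_ack=200 B_seq=200 B_ack=243
After event 3: A_seq=439 A_ack=200 B_seq=200 B_ack=243
After event 4: A_seq=439 A_ack=200 B_seq=200 B_ack=439
After event 5: A_seq=546 A_ack=200 B_seq=200 B_ack=546
After event 6: A_seq=733 A_ack=200 B_seq=200 B_ack=733

733 200 200 733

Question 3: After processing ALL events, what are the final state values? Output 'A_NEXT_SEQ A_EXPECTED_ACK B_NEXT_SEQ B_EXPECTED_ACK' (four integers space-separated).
After event 0: A_seq=139 A_ack=200 B_seq=200 B_ack=139
After event 1: A_seq=243 A_ack=200 B_seq=200 B_ack=243
After event 2: A_seq=425 A_ack=200 B_seq=200 B_ack=243
After event 3: A_seq=439 A_ack=200 B_seq=200 B_ack=243
After event 4: A_seq=439 A_ack=200 B_seq=200 B_ack=439
After event 5: A_seq=546 A_ack=200 B_seq=200 B_ack=546
After event 6: A_seq=733 A_ack=200 B_seq=200 B_ack=733

Answer: 733 200 200 733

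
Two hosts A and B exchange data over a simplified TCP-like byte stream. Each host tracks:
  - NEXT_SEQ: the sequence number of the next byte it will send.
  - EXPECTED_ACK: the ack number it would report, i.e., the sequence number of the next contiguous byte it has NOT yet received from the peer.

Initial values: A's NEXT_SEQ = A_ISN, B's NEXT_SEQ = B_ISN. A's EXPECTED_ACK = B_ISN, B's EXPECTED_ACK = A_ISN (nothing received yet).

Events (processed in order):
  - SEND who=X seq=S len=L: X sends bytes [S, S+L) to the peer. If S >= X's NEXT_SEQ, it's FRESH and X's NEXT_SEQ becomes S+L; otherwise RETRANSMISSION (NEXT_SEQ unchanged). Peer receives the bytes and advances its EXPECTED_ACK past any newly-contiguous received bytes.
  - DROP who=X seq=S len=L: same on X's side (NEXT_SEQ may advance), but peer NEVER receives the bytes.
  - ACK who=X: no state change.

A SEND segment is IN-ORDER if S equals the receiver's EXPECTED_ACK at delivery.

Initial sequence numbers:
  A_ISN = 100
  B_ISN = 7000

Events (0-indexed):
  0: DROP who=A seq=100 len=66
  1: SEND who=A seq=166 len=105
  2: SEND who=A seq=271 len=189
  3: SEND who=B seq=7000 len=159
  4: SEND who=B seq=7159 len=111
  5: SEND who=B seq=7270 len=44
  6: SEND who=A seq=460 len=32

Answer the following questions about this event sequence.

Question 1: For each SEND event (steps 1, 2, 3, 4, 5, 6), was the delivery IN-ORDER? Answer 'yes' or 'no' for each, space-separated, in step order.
Answer: no no yes yes yes no

Derivation:
Step 1: SEND seq=166 -> out-of-order
Step 2: SEND seq=271 -> out-of-order
Step 3: SEND seq=7000 -> in-order
Step 4: SEND seq=7159 -> in-order
Step 5: SEND seq=7270 -> in-order
Step 6: SEND seq=460 -> out-of-order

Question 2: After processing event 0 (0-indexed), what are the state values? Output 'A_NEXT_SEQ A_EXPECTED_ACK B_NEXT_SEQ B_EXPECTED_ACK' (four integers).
After event 0: A_seq=166 A_ack=7000 B_seq=7000 B_ack=100

166 7000 7000 100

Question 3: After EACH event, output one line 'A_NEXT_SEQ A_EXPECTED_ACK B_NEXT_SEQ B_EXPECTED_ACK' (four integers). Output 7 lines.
166 7000 7000 100
271 7000 7000 100
460 7000 7000 100
460 7159 7159 100
460 7270 7270 100
460 7314 7314 100
492 7314 7314 100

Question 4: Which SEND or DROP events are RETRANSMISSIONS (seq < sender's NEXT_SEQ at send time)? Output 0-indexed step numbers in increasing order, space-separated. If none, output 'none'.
Answer: none

Derivation:
Step 0: DROP seq=100 -> fresh
Step 1: SEND seq=166 -> fresh
Step 2: SEND seq=271 -> fresh
Step 3: SEND seq=7000 -> fresh
Step 4: SEND seq=7159 -> fresh
Step 5: SEND seq=7270 -> fresh
Step 6: SEND seq=460 -> fresh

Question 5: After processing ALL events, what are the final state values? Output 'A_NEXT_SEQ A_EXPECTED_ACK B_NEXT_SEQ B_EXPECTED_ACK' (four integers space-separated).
After event 0: A_seq=166 A_ack=7000 B_seq=7000 B_ack=100
After event 1: A_seq=271 A_ack=7000 B_seq=7000 B_ack=100
After event 2: A_seq=460 A_ack=7000 B_seq=7000 B_ack=100
After event 3: A_seq=460 A_ack=7159 B_seq=7159 B_ack=100
After event 4: A_seq=460 A_ack=7270 B_seq=7270 B_ack=100
After event 5: A_seq=460 A_ack=7314 B_seq=7314 B_ack=100
After event 6: A_seq=492 A_ack=7314 B_seq=7314 B_ack=100

Answer: 492 7314 7314 100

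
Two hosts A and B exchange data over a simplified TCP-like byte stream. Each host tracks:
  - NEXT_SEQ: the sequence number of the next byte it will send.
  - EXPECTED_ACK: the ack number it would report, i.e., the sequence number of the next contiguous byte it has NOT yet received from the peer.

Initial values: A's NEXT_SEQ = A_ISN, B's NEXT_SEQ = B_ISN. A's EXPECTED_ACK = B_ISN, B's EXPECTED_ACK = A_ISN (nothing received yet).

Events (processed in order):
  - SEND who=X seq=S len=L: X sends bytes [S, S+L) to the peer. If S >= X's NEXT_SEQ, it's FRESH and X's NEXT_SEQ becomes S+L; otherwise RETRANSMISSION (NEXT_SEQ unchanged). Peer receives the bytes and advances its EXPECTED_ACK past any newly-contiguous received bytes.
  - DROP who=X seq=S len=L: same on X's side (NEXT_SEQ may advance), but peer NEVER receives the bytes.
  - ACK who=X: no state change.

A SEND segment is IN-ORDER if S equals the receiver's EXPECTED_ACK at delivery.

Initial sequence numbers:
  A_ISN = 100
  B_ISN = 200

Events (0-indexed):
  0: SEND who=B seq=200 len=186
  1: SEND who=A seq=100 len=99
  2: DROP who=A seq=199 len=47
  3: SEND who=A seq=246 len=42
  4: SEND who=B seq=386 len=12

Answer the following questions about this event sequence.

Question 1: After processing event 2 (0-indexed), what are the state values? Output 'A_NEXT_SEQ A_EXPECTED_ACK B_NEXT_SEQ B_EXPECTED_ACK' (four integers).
After event 0: A_seq=100 A_ack=386 B_seq=386 B_ack=100
After event 1: A_seq=199 A_ack=386 B_seq=386 B_ack=199
After event 2: A_seq=246 A_ack=386 B_seq=386 B_ack=199

246 386 386 199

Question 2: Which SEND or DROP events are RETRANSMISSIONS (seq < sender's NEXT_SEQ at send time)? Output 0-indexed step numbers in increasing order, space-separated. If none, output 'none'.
Step 0: SEND seq=200 -> fresh
Step 1: SEND seq=100 -> fresh
Step 2: DROP seq=199 -> fresh
Step 3: SEND seq=246 -> fresh
Step 4: SEND seq=386 -> fresh

Answer: none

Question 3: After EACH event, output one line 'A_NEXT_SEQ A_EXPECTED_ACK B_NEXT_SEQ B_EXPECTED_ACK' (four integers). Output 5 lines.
100 386 386 100
199 386 386 199
246 386 386 199
288 386 386 199
288 398 398 199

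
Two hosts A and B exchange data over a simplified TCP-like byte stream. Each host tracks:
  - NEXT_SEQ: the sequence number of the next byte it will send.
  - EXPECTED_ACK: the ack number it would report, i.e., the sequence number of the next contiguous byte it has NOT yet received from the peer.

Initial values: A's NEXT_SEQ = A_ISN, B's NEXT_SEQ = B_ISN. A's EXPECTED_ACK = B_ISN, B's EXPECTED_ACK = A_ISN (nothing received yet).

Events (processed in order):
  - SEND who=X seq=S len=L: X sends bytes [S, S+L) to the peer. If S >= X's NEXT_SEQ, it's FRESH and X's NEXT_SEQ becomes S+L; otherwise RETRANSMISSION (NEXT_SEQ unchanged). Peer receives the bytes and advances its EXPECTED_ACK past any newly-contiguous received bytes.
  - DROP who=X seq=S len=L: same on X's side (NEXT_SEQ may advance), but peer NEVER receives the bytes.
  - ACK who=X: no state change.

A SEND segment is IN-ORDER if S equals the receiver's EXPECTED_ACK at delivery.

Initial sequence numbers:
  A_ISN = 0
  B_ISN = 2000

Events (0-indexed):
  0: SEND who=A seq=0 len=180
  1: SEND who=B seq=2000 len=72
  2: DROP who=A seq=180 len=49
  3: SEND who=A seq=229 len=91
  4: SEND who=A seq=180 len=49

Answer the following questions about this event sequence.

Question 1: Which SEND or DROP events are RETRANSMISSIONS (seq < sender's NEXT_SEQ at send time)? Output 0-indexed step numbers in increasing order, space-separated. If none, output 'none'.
Answer: 4

Derivation:
Step 0: SEND seq=0 -> fresh
Step 1: SEND seq=2000 -> fresh
Step 2: DROP seq=180 -> fresh
Step 3: SEND seq=229 -> fresh
Step 4: SEND seq=180 -> retransmit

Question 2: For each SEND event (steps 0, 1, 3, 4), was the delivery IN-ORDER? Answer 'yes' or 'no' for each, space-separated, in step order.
Answer: yes yes no yes

Derivation:
Step 0: SEND seq=0 -> in-order
Step 1: SEND seq=2000 -> in-order
Step 3: SEND seq=229 -> out-of-order
Step 4: SEND seq=180 -> in-order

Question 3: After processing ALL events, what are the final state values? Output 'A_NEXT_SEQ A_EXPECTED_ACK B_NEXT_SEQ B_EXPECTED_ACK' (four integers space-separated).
After event 0: A_seq=180 A_ack=2000 B_seq=2000 B_ack=180
After event 1: A_seq=180 A_ack=2072 B_seq=2072 B_ack=180
After event 2: A_seq=229 A_ack=2072 B_seq=2072 B_ack=180
After event 3: A_seq=320 A_ack=2072 B_seq=2072 B_ack=180
After event 4: A_seq=320 A_ack=2072 B_seq=2072 B_ack=320

Answer: 320 2072 2072 320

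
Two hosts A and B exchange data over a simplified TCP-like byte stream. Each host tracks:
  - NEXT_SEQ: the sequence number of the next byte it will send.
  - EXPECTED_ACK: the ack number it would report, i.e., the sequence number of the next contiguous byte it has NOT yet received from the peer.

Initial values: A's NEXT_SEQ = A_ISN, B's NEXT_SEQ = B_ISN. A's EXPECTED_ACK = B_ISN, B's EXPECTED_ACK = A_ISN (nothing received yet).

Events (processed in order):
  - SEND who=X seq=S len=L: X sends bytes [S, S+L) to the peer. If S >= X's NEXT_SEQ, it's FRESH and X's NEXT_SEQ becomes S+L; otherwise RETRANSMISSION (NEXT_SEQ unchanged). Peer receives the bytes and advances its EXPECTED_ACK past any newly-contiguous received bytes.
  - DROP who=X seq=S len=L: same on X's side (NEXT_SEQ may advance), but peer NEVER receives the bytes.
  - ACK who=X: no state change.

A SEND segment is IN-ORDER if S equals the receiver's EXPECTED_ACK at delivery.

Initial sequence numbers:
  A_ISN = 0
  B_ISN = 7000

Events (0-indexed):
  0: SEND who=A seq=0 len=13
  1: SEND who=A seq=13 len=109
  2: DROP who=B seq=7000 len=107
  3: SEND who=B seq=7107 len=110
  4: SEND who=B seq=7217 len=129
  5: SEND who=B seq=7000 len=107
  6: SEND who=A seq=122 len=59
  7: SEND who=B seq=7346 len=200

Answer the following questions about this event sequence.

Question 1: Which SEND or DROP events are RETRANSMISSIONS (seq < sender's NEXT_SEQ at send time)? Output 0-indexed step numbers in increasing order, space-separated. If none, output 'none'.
Answer: 5

Derivation:
Step 0: SEND seq=0 -> fresh
Step 1: SEND seq=13 -> fresh
Step 2: DROP seq=7000 -> fresh
Step 3: SEND seq=7107 -> fresh
Step 4: SEND seq=7217 -> fresh
Step 5: SEND seq=7000 -> retransmit
Step 6: SEND seq=122 -> fresh
Step 7: SEND seq=7346 -> fresh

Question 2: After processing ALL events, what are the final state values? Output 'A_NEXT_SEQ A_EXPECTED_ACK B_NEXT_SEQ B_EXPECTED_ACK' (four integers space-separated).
After event 0: A_seq=13 A_ack=7000 B_seq=7000 B_ack=13
After event 1: A_seq=122 A_ack=7000 B_seq=7000 B_ack=122
After event 2: A_seq=122 A_ack=7000 B_seq=7107 B_ack=122
After event 3: A_seq=122 A_ack=7000 B_seq=7217 B_ack=122
After event 4: A_seq=122 A_ack=7000 B_seq=7346 B_ack=122
After event 5: A_seq=122 A_ack=7346 B_seq=7346 B_ack=122
After event 6: A_seq=181 A_ack=7346 B_seq=7346 B_ack=181
After event 7: A_seq=181 A_ack=7546 B_seq=7546 B_ack=181

Answer: 181 7546 7546 181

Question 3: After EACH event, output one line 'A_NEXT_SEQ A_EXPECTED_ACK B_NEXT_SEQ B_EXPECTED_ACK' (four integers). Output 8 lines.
13 7000 7000 13
122 7000 7000 122
122 7000 7107 122
122 7000 7217 122
122 7000 7346 122
122 7346 7346 122
181 7346 7346 181
181 7546 7546 181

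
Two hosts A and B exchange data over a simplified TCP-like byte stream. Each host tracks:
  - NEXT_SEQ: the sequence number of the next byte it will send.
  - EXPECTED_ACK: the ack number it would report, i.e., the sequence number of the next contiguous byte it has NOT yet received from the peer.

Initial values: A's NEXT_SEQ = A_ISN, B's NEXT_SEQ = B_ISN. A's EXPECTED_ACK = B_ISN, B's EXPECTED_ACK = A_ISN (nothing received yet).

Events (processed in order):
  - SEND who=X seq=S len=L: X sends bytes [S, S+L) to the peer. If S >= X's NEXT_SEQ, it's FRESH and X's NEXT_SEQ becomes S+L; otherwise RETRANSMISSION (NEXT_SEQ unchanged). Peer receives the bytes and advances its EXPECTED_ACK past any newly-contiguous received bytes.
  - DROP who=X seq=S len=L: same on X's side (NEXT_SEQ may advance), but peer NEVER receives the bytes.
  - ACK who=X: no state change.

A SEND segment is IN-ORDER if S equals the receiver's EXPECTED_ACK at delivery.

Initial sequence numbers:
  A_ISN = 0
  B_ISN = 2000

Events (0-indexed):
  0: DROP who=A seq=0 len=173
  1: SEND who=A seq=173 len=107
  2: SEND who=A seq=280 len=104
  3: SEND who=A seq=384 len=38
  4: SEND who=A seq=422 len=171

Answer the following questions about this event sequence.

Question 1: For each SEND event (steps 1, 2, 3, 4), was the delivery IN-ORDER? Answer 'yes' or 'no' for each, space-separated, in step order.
Answer: no no no no

Derivation:
Step 1: SEND seq=173 -> out-of-order
Step 2: SEND seq=280 -> out-of-order
Step 3: SEND seq=384 -> out-of-order
Step 4: SEND seq=422 -> out-of-order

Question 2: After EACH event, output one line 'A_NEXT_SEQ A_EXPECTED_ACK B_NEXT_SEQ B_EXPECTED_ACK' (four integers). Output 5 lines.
173 2000 2000 0
280 2000 2000 0
384 2000 2000 0
422 2000 2000 0
593 2000 2000 0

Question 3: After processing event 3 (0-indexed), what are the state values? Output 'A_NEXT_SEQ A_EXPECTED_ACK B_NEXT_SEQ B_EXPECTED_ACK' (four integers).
After event 0: A_seq=173 A_ack=2000 B_seq=2000 B_ack=0
After event 1: A_seq=280 A_ack=2000 B_seq=2000 B_ack=0
After event 2: A_seq=384 A_ack=2000 B_seq=2000 B_ack=0
After event 3: A_seq=422 A_ack=2000 B_seq=2000 B_ack=0

422 2000 2000 0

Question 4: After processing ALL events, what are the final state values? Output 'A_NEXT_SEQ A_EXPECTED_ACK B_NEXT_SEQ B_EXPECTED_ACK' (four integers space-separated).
After event 0: A_seq=173 A_ack=2000 B_seq=2000 B_ack=0
After event 1: A_seq=280 A_ack=2000 B_seq=2000 B_ack=0
After event 2: A_seq=384 A_ack=2000 B_seq=2000 B_ack=0
After event 3: A_seq=422 A_ack=2000 B_seq=2000 B_ack=0
After event 4: A_seq=593 A_ack=2000 B_seq=2000 B_ack=0

Answer: 593 2000 2000 0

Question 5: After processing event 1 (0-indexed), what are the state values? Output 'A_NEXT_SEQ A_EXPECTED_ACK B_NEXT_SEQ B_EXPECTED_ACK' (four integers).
After event 0: A_seq=173 A_ack=2000 B_seq=2000 B_ack=0
After event 1: A_seq=280 A_ack=2000 B_seq=2000 B_ack=0

280 2000 2000 0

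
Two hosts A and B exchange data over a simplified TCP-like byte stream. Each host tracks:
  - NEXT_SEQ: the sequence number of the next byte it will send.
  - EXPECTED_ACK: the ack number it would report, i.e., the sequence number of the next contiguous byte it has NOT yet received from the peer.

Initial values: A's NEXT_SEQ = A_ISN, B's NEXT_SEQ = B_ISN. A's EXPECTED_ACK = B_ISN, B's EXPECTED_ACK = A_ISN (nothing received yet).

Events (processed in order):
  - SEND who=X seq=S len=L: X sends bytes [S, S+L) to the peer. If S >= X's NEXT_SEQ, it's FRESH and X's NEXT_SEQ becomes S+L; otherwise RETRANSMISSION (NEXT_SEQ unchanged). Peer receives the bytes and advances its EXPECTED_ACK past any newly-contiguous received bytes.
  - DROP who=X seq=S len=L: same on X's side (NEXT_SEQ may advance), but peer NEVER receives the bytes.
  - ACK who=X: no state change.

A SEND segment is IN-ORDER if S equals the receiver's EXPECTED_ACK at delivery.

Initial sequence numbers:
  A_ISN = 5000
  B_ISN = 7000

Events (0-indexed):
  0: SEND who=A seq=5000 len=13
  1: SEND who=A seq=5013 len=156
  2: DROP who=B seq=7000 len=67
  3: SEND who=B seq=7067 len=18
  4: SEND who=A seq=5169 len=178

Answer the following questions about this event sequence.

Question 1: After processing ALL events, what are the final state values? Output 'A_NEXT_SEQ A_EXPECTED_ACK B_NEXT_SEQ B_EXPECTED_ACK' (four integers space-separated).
After event 0: A_seq=5013 A_ack=7000 B_seq=7000 B_ack=5013
After event 1: A_seq=5169 A_ack=7000 B_seq=7000 B_ack=5169
After event 2: A_seq=5169 A_ack=7000 B_seq=7067 B_ack=5169
After event 3: A_seq=5169 A_ack=7000 B_seq=7085 B_ack=5169
After event 4: A_seq=5347 A_ack=7000 B_seq=7085 B_ack=5347

Answer: 5347 7000 7085 5347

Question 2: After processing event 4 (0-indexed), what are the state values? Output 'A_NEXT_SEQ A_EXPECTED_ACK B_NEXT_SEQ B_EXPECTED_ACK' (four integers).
After event 0: A_seq=5013 A_ack=7000 B_seq=7000 B_ack=5013
After event 1: A_seq=5169 A_ack=7000 B_seq=7000 B_ack=5169
After event 2: A_seq=5169 A_ack=7000 B_seq=7067 B_ack=5169
After event 3: A_seq=5169 A_ack=7000 B_seq=7085 B_ack=5169
After event 4: A_seq=5347 A_ack=7000 B_seq=7085 B_ack=5347

5347 7000 7085 5347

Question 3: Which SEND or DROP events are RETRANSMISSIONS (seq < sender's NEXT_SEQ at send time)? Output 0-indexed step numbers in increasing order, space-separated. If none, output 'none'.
Step 0: SEND seq=5000 -> fresh
Step 1: SEND seq=5013 -> fresh
Step 2: DROP seq=7000 -> fresh
Step 3: SEND seq=7067 -> fresh
Step 4: SEND seq=5169 -> fresh

Answer: none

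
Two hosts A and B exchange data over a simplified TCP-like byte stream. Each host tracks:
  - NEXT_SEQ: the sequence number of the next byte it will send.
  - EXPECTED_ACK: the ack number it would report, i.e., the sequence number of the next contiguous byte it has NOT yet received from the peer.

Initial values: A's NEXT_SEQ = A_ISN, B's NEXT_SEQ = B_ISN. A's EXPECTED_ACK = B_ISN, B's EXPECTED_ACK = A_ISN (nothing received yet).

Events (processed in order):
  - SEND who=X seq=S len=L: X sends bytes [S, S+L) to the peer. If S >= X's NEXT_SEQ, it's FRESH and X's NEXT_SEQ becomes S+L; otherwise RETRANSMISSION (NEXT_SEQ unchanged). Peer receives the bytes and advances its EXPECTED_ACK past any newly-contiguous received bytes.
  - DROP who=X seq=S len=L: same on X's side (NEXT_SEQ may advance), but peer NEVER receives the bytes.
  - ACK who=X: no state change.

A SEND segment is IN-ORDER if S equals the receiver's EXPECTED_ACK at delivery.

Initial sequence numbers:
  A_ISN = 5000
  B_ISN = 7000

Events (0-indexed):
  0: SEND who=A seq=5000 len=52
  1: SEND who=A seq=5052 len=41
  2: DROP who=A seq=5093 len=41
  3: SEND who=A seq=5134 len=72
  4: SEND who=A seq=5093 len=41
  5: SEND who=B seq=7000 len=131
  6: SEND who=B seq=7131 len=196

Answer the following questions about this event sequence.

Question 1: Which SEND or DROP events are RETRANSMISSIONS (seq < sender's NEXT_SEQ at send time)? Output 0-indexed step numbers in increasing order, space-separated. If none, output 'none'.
Step 0: SEND seq=5000 -> fresh
Step 1: SEND seq=5052 -> fresh
Step 2: DROP seq=5093 -> fresh
Step 3: SEND seq=5134 -> fresh
Step 4: SEND seq=5093 -> retransmit
Step 5: SEND seq=7000 -> fresh
Step 6: SEND seq=7131 -> fresh

Answer: 4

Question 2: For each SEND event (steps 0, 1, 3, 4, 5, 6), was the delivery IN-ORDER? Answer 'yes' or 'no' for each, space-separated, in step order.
Step 0: SEND seq=5000 -> in-order
Step 1: SEND seq=5052 -> in-order
Step 3: SEND seq=5134 -> out-of-order
Step 4: SEND seq=5093 -> in-order
Step 5: SEND seq=7000 -> in-order
Step 6: SEND seq=7131 -> in-order

Answer: yes yes no yes yes yes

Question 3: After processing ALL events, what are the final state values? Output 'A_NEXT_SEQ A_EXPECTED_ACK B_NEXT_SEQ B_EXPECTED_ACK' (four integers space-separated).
Answer: 5206 7327 7327 5206

Derivation:
After event 0: A_seq=5052 A_ack=7000 B_seq=7000 B_ack=5052
After event 1: A_seq=5093 A_ack=7000 B_seq=7000 B_ack=5093
After event 2: A_seq=5134 A_ack=7000 B_seq=7000 B_ack=5093
After event 3: A_seq=5206 A_ack=7000 B_seq=7000 B_ack=5093
After event 4: A_seq=5206 A_ack=7000 B_seq=7000 B_ack=5206
After event 5: A_seq=5206 A_ack=7131 B_seq=7131 B_ack=5206
After event 6: A_seq=5206 A_ack=7327 B_seq=7327 B_ack=5206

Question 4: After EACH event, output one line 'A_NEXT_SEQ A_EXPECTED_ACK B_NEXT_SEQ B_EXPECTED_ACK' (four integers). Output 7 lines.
5052 7000 7000 5052
5093 7000 7000 5093
5134 7000 7000 5093
5206 7000 7000 5093
5206 7000 7000 5206
5206 7131 7131 5206
5206 7327 7327 5206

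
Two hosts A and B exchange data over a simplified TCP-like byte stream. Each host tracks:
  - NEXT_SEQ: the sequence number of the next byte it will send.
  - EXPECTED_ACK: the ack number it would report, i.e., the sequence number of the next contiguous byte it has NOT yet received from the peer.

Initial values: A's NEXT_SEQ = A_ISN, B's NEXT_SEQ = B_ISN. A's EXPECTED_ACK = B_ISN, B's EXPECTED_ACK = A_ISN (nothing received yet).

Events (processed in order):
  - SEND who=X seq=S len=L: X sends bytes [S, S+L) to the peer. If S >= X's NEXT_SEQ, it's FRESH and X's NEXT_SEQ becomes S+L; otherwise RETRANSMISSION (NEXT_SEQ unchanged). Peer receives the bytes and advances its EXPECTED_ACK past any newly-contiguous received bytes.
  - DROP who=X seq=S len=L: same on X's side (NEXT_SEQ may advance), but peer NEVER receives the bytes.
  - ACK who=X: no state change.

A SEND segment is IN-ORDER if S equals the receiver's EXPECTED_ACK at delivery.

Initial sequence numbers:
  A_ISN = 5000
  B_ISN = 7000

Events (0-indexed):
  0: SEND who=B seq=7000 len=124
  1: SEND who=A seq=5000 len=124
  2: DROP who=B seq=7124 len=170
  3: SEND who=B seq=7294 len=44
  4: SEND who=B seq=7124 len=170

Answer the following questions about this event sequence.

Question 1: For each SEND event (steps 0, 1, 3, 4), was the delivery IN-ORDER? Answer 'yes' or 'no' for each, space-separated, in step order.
Answer: yes yes no yes

Derivation:
Step 0: SEND seq=7000 -> in-order
Step 1: SEND seq=5000 -> in-order
Step 3: SEND seq=7294 -> out-of-order
Step 4: SEND seq=7124 -> in-order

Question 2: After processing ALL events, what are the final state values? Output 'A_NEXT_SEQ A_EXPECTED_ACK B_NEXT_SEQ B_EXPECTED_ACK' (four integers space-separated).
After event 0: A_seq=5000 A_ack=7124 B_seq=7124 B_ack=5000
After event 1: A_seq=5124 A_ack=7124 B_seq=7124 B_ack=5124
After event 2: A_seq=5124 A_ack=7124 B_seq=7294 B_ack=5124
After event 3: A_seq=5124 A_ack=7124 B_seq=7338 B_ack=5124
After event 4: A_seq=5124 A_ack=7338 B_seq=7338 B_ack=5124

Answer: 5124 7338 7338 5124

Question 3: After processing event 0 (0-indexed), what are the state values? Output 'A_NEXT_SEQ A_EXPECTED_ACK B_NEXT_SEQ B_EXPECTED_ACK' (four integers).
After event 0: A_seq=5000 A_ack=7124 B_seq=7124 B_ack=5000

5000 7124 7124 5000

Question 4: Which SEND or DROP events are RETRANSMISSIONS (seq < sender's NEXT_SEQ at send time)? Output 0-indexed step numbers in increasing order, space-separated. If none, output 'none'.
Step 0: SEND seq=7000 -> fresh
Step 1: SEND seq=5000 -> fresh
Step 2: DROP seq=7124 -> fresh
Step 3: SEND seq=7294 -> fresh
Step 4: SEND seq=7124 -> retransmit

Answer: 4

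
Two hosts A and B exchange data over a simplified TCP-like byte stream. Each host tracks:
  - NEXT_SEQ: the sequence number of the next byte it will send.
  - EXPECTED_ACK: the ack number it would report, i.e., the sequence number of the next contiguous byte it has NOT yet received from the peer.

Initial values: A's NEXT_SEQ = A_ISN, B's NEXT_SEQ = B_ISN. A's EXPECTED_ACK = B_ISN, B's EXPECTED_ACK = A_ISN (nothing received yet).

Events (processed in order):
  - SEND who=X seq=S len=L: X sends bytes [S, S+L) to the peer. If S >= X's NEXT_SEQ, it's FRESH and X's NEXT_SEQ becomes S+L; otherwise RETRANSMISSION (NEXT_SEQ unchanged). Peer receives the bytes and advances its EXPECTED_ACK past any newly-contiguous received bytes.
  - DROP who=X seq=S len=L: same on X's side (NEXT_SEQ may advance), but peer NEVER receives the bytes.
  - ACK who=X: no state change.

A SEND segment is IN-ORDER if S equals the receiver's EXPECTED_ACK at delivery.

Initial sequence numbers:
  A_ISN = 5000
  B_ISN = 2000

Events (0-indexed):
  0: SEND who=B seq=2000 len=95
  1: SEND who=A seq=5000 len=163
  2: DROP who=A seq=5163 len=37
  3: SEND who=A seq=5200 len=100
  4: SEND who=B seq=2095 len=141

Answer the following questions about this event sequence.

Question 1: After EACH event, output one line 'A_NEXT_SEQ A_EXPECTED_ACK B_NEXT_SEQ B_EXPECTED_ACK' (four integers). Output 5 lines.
5000 2095 2095 5000
5163 2095 2095 5163
5200 2095 2095 5163
5300 2095 2095 5163
5300 2236 2236 5163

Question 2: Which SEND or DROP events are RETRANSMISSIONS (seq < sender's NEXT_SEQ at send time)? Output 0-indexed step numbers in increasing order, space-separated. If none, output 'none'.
Step 0: SEND seq=2000 -> fresh
Step 1: SEND seq=5000 -> fresh
Step 2: DROP seq=5163 -> fresh
Step 3: SEND seq=5200 -> fresh
Step 4: SEND seq=2095 -> fresh

Answer: none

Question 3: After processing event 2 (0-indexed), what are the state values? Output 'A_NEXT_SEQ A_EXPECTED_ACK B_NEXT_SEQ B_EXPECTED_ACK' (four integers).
After event 0: A_seq=5000 A_ack=2095 B_seq=2095 B_ack=5000
After event 1: A_seq=5163 A_ack=2095 B_seq=2095 B_ack=5163
After event 2: A_seq=5200 A_ack=2095 B_seq=2095 B_ack=5163

5200 2095 2095 5163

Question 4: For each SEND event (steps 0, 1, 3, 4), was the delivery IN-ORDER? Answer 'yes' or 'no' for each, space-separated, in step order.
Step 0: SEND seq=2000 -> in-order
Step 1: SEND seq=5000 -> in-order
Step 3: SEND seq=5200 -> out-of-order
Step 4: SEND seq=2095 -> in-order

Answer: yes yes no yes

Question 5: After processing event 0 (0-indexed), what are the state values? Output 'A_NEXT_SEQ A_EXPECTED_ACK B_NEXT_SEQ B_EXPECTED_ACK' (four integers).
After event 0: A_seq=5000 A_ack=2095 B_seq=2095 B_ack=5000

5000 2095 2095 5000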